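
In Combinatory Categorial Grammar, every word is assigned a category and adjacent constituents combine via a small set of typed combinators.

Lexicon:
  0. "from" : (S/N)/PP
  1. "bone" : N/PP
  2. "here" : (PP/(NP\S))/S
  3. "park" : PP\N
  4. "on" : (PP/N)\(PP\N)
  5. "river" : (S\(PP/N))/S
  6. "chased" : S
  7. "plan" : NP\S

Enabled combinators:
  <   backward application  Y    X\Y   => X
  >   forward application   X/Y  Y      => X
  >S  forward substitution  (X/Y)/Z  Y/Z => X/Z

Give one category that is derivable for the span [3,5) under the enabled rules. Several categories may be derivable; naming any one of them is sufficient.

[0,8] S   >
  [0,2] S/PP   >S
    [0,1] "from" : (S/N)/PP
    [1,2] "bone" : N/PP
  [2,8] PP   >
    [2,7] PP/(NP\S)   >
      [2,3] "here" : (PP/(NP\S))/S
      [3,7] S   <
        [3,5] PP/N   <
          [3,4] "park" : PP\N
          [4,5] "on" : (PP/N)\(PP\N)
        [5,7] S\(PP/N)   >
          [5,6] "river" : (S\(PP/N))/S
          [6,7] "chased" : S
    [7,8] "plan" : NP\S

PP/N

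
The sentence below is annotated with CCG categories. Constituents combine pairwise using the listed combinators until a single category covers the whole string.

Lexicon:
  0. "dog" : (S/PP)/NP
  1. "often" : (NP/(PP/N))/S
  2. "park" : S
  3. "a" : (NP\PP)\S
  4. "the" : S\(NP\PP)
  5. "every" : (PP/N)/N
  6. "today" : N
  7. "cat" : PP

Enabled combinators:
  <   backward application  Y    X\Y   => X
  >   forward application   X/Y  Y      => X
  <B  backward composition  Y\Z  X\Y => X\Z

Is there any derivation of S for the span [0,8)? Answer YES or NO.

YES

[0,8] S   >
  [0,7] S/PP   >
    [0,1] "dog" : (S/PP)/NP
    [1,7] NP   >
      [1,5] NP/(PP/N)   >
        [1,2] "often" : (NP/(PP/N))/S
        [2,5] S   <
          [2,4] NP\PP   <
            [2,3] "park" : S
            [3,4] "a" : (NP\PP)\S
          [4,5] "the" : S\(NP\PP)
      [5,7] PP/N   >
        [5,6] "every" : (PP/N)/N
        [6,7] "today" : N
  [7,8] "cat" : PP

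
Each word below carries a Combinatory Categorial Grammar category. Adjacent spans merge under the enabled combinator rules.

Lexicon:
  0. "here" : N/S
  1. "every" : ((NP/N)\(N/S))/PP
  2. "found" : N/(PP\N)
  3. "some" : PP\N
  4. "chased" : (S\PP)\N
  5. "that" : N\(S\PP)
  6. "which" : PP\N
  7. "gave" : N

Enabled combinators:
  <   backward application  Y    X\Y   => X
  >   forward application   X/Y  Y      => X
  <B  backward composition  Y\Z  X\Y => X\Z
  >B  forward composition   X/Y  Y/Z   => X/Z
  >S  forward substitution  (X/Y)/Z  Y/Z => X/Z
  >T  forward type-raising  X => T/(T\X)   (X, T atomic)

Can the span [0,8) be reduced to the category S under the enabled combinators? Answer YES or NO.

NO

N/S ((NP/N)\(N/S))/PP N/(PP\N) PP\N (S\PP)\N N\(S\PP) PP\N N
CKY chart[0,8] = {N/(N\NP), NP, NP/(NP\NP), NP/(N\N), PP/(PP\NP), S/(S\NP)}; S ∉ chart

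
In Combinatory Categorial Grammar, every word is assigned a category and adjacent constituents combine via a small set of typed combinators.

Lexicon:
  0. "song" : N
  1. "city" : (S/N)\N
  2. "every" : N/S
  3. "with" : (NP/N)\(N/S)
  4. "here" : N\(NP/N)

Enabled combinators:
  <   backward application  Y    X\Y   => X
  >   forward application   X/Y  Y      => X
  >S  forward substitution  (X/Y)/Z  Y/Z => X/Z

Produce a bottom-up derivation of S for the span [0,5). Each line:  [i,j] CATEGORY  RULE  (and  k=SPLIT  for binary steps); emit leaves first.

[0,5] S   >
  [0,2] S/N   <
    [0,1] "song" : N
    [1,2] "city" : (S/N)\N
  [2,5] N   <
    [2,4] NP/N   <
      [2,3] "every" : N/S
      [3,4] "with" : (NP/N)\(N/S)
    [4,5] "here" : N\(NP/N)

[0,1] N  lex  "song"
[1,2] (S/N)\N  lex  "city"
[0,2] S/N  <  k=1
[2,3] N/S  lex  "every"
[3,4] (NP/N)\(N/S)  lex  "with"
[2,4] NP/N  <  k=3
[4,5] N\(NP/N)  lex  "here"
[2,5] N  <  k=4
[0,5] S  >  k=2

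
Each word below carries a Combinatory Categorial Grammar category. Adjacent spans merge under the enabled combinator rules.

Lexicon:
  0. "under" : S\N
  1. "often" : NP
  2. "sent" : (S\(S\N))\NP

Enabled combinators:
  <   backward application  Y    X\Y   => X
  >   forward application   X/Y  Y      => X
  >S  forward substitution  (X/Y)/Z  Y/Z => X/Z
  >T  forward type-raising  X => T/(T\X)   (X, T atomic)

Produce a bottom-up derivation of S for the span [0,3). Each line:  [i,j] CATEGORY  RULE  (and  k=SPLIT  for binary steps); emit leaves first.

[0,1] S\N  lex  "under"
[1,2] NP  lex  "often"
[2,3] (S\(S\N))\NP  lex  "sent"
[1,3] S\(S\N)  <  k=2
[0,3] S  <  k=1

[0,3] S   <
  [0,1] "under" : S\N
  [1,3] S\(S\N)   <
    [1,2] "often" : NP
    [2,3] "sent" : (S\(S\N))\NP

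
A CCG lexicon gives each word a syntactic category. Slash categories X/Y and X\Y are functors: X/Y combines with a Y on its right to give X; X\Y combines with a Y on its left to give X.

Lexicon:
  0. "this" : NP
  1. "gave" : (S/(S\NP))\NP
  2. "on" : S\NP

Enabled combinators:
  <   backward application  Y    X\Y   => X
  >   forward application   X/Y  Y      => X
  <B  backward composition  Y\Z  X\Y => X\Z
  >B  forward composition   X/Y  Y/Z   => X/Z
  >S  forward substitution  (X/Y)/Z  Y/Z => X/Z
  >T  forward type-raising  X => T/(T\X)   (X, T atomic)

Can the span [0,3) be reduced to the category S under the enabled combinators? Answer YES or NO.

YES

[0,3] S   >
  [0,2] S/(S\NP)   <
    [0,1] "this" : NP
    [1,2] "gave" : (S/(S\NP))\NP
  [2,3] "on" : S\NP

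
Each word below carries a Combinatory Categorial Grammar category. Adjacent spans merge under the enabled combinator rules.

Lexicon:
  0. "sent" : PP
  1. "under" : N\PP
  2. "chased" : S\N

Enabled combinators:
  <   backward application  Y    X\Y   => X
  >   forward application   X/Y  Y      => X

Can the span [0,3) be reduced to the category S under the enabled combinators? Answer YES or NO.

YES

[0,3] S   <
  [0,2] N   <
    [0,1] "sent" : PP
    [1,2] "under" : N\PP
  [2,3] "chased" : S\N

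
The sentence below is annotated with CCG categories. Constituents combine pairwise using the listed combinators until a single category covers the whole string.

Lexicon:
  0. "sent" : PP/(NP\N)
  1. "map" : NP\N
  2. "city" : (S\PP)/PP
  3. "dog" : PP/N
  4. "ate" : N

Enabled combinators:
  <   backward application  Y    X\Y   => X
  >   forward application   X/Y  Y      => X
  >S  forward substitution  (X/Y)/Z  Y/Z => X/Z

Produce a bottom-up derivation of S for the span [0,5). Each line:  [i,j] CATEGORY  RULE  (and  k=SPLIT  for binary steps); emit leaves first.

[0,1] PP/(NP\N)  lex  "sent"
[1,2] NP\N  lex  "map"
[0,2] PP  >  k=1
[2,3] (S\PP)/PP  lex  "city"
[3,4] PP/N  lex  "dog"
[4,5] N  lex  "ate"
[3,5] PP  >  k=4
[2,5] S\PP  >  k=3
[0,5] S  <  k=2

[0,5] S   <
  [0,2] PP   >
    [0,1] "sent" : PP/(NP\N)
    [1,2] "map" : NP\N
  [2,5] S\PP   >
    [2,3] "city" : (S\PP)/PP
    [3,5] PP   >
      [3,4] "dog" : PP/N
      [4,5] "ate" : N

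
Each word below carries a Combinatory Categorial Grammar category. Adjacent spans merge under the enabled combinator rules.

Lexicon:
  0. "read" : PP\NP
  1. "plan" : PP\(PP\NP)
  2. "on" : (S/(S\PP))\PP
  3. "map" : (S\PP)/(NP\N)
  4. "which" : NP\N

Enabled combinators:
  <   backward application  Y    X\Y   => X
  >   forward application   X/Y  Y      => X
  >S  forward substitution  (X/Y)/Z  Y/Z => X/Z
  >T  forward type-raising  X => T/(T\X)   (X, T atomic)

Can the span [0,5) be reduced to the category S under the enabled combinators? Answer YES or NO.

[0,5] S   >
  [0,3] S/(S\PP)   <
    [0,2] PP   <
      [0,1] "read" : PP\NP
      [1,2] "plan" : PP\(PP\NP)
    [2,3] "on" : (S/(S\PP))\PP
  [3,5] S\PP   >
    [3,4] "map" : (S\PP)/(NP\N)
    [4,5] "which" : NP\N

YES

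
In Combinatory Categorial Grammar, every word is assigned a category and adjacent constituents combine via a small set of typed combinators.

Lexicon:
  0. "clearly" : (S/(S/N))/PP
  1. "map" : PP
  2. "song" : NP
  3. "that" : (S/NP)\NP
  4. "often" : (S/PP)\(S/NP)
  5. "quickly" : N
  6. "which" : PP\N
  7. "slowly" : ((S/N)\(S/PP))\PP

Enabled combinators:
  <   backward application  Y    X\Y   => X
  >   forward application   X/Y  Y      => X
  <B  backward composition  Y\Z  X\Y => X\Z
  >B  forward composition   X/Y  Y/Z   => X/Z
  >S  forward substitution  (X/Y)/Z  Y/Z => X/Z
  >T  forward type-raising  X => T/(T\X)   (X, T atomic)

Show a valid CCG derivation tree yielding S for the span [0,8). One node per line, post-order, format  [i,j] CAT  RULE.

[0,8] S   >
  [0,2] S/(S/N)   >
    [0,1] "clearly" : (S/(S/N))/PP
    [1,2] "map" : PP
  [2,8] S/N   <
    [2,5] S/PP   <
      [2,4] S/NP   <
        [2,3] "song" : NP
        [3,4] "that" : (S/NP)\NP
      [4,5] "often" : (S/PP)\(S/NP)
    [5,8] (S/N)\(S/PP)   <
      [5,7] PP   >
        [5,6] PP/(PP\N)   >T
          [5,6] "quickly" : N
        [6,7] "which" : PP\N
      [7,8] "slowly" : ((S/N)\(S/PP))\PP

[0,1] (S/(S/N))/PP  lex  "clearly"
[1,2] PP  lex  "map"
[0,2] S/(S/N)  >  k=1
[2,3] NP  lex  "song"
[3,4] (S/NP)\NP  lex  "that"
[2,4] S/NP  <  k=3
[4,5] (S/PP)\(S/NP)  lex  "often"
[2,5] S/PP  <  k=4
[5,6] N  lex  "quickly"
[5,6] PP/(PP\N)  >T
[6,7] PP\N  lex  "which"
[5,7] PP  >  k=6
[7,8] ((S/N)\(S/PP))\PP  lex  "slowly"
[5,8] (S/N)\(S/PP)  <  k=7
[2,8] S/N  <  k=5
[0,8] S  >  k=2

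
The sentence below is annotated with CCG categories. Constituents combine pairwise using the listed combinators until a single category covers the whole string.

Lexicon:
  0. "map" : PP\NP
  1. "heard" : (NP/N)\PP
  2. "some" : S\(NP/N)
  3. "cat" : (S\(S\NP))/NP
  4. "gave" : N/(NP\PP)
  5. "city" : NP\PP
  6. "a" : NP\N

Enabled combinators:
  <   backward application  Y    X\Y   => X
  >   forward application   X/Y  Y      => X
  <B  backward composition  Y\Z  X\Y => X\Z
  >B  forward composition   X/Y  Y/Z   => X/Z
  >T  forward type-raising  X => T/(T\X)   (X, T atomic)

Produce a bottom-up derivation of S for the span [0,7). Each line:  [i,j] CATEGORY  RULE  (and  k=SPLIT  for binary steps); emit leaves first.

[0,1] PP\NP  lex  "map"
[1,2] (NP/N)\PP  lex  "heard"
[2,3] S\(NP/N)  lex  "some"
[1,3] S\PP  <B  k=2
[0,3] S\NP  <B  k=1
[3,4] (S\(S\NP))/NP  lex  "cat"
[4,5] N/(NP\PP)  lex  "gave"
[5,6] NP\PP  lex  "city"
[4,6] N  >  k=5
[6,7] NP\N  lex  "a"
[4,7] NP  <  k=6
[3,7] S\(S\NP)  >  k=4
[0,7] S  <  k=3

[0,7] S   <
  [0,3] S\NP   <B
    [0,1] "map" : PP\NP
    [1,3] S\PP   <B
      [1,2] "heard" : (NP/N)\PP
      [2,3] "some" : S\(NP/N)
  [3,7] S\(S\NP)   >
    [3,4] "cat" : (S\(S\NP))/NP
    [4,7] NP   <
      [4,6] N   >
        [4,5] "gave" : N/(NP\PP)
        [5,6] "city" : NP\PP
      [6,7] "a" : NP\N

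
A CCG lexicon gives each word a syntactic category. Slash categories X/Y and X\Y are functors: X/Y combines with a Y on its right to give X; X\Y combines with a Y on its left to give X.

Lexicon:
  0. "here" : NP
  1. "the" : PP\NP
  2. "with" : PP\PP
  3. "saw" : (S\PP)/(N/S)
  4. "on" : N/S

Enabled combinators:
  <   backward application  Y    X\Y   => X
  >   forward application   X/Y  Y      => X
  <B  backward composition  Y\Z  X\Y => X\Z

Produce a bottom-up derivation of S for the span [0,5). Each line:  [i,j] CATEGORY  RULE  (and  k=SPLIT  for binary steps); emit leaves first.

[0,5] S   <
  [0,3] PP   <
    [0,1] "here" : NP
    [1,3] PP\NP   <B
      [1,2] "the" : PP\NP
      [2,3] "with" : PP\PP
  [3,5] S\PP   >
    [3,4] "saw" : (S\PP)/(N/S)
    [4,5] "on" : N/S

[0,1] NP  lex  "here"
[1,2] PP\NP  lex  "the"
[2,3] PP\PP  lex  "with"
[1,3] PP\NP  <B  k=2
[0,3] PP  <  k=1
[3,4] (S\PP)/(N/S)  lex  "saw"
[4,5] N/S  lex  "on"
[3,5] S\PP  >  k=4
[0,5] S  <  k=3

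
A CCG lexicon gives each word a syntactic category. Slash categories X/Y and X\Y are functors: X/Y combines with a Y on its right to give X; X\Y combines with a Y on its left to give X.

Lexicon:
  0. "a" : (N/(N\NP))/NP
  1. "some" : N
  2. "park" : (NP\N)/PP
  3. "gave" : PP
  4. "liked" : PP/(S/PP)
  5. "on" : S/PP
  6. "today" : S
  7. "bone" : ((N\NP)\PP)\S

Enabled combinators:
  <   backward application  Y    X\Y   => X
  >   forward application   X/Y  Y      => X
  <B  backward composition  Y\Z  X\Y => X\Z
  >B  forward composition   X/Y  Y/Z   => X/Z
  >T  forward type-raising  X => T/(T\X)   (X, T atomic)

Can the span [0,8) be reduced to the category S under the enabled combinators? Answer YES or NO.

NO

(N/(N\NP))/NP N (NP\N)/PP PP PP/(S/PP) S/PP S ((N\NP)\PP)\S
CKY chart[0,8] = {(N/(N\NP))/(NP\N), N, N/(N\N), NP/(NP\N), PP/(PP\N), S/(S\N)}; S ∉ chart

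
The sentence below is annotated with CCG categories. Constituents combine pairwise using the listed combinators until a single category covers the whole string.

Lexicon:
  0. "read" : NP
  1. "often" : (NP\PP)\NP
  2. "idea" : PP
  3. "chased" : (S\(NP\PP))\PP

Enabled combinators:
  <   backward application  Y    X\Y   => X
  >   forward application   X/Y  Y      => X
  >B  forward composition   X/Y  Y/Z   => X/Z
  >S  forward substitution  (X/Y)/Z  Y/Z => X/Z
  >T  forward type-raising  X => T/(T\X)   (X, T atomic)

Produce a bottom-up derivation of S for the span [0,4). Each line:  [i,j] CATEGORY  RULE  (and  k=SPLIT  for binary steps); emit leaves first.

[0,4] S   <
  [0,2] NP\PP   <
    [0,1] "read" : NP
    [1,2] "often" : (NP\PP)\NP
  [2,4] S\(NP\PP)   <
    [2,3] "idea" : PP
    [3,4] "chased" : (S\(NP\PP))\PP

[0,1] NP  lex  "read"
[1,2] (NP\PP)\NP  lex  "often"
[0,2] NP\PP  <  k=1
[2,3] PP  lex  "idea"
[3,4] (S\(NP\PP))\PP  lex  "chased"
[2,4] S\(NP\PP)  <  k=3
[0,4] S  <  k=2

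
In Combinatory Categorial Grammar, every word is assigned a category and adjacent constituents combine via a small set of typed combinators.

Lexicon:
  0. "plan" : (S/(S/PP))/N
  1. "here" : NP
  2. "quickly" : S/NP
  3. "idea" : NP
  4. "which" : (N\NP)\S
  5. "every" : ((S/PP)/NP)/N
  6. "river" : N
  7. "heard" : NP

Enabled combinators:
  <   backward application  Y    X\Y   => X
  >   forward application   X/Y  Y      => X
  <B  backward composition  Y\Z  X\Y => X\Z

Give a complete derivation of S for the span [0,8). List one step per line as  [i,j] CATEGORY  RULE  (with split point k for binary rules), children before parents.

[0,8] S   >
  [0,5] S/(S/PP)   >
    [0,1] "plan" : (S/(S/PP))/N
    [1,5] N   <
      [1,2] "here" : NP
      [2,5] N\NP   <
        [2,4] S   >
          [2,3] "quickly" : S/NP
          [3,4] "idea" : NP
        [4,5] "which" : (N\NP)\S
  [5,8] S/PP   >
    [5,7] (S/PP)/NP   >
      [5,6] "every" : ((S/PP)/NP)/N
      [6,7] "river" : N
    [7,8] "heard" : NP

[0,1] (S/(S/PP))/N  lex  "plan"
[1,2] NP  lex  "here"
[2,3] S/NP  lex  "quickly"
[3,4] NP  lex  "idea"
[2,4] S  >  k=3
[4,5] (N\NP)\S  lex  "which"
[2,5] N\NP  <  k=4
[1,5] N  <  k=2
[0,5] S/(S/PP)  >  k=1
[5,6] ((S/PP)/NP)/N  lex  "every"
[6,7] N  lex  "river"
[5,7] (S/PP)/NP  >  k=6
[7,8] NP  lex  "heard"
[5,8] S/PP  >  k=7
[0,8] S  >  k=5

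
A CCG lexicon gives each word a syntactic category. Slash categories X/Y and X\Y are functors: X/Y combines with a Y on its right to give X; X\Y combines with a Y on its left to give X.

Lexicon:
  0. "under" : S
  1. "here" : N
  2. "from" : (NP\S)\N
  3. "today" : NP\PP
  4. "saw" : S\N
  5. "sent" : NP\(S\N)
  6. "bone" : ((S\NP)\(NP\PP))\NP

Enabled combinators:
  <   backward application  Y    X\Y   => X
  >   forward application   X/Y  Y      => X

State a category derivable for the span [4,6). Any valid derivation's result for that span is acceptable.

[0,7] S   <
  [0,3] NP   <
    [0,1] "under" : S
    [1,3] NP\S   <
      [1,2] "here" : N
      [2,3] "from" : (NP\S)\N
  [3,7] S\NP   <
    [3,4] "today" : NP\PP
    [4,7] (S\NP)\(NP\PP)   <
      [4,6] NP   <
        [4,5] "saw" : S\N
        [5,6] "sent" : NP\(S\N)
      [6,7] "bone" : ((S\NP)\(NP\PP))\NP

NP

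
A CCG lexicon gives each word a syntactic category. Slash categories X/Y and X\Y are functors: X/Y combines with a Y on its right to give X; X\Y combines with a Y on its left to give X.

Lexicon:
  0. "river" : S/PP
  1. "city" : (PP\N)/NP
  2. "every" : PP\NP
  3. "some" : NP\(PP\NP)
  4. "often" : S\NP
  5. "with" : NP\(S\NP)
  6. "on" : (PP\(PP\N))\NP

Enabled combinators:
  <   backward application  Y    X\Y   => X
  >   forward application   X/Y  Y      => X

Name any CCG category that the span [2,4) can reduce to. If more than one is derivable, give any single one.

NP

[0,7] S   >
  [0,1] "river" : S/PP
  [1,7] PP   <
    [1,4] PP\N   >
      [1,2] "city" : (PP\N)/NP
      [2,4] NP   <
        [2,3] "every" : PP\NP
        [3,4] "some" : NP\(PP\NP)
    [4,7] PP\(PP\N)   <
      [4,6] NP   <
        [4,5] "often" : S\NP
        [5,6] "with" : NP\(S\NP)
      [6,7] "on" : (PP\(PP\N))\NP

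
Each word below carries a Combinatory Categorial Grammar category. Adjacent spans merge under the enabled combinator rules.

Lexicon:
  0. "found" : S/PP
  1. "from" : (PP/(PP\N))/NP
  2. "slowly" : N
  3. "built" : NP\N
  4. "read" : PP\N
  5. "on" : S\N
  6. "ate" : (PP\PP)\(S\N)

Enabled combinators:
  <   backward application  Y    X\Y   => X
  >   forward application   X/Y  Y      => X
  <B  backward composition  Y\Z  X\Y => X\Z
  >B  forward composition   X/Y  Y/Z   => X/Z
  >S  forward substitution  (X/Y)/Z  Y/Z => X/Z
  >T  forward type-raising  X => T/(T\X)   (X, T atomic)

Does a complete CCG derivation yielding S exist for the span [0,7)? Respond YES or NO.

[0,7] S   >
  [0,1] "found" : S/PP
  [1,7] PP   >
    [1,4] PP/(PP\N)   >
      [1,2] "from" : (PP/(PP\N))/NP
      [2,4] NP   <
        [2,3] "slowly" : N
        [3,4] "built" : NP\N
    [4,7] PP\N   <B
      [4,5] "read" : PP\N
      [5,7] PP\PP   <
        [5,6] "on" : S\N
        [6,7] "ate" : (PP\PP)\(S\N)

YES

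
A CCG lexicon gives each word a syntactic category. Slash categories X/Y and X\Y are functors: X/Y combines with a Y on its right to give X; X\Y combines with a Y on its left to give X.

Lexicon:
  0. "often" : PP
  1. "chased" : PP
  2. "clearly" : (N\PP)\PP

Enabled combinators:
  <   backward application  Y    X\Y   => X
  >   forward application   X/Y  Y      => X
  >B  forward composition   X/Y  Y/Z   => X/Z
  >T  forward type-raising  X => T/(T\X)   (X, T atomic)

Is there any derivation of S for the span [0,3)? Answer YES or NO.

NO

PP PP (N\PP)\PP
CKY chart[0,3] = {N, N/(N\N), NP/(NP\N), PP/(PP\N), S/(S\N)}; S ∉ chart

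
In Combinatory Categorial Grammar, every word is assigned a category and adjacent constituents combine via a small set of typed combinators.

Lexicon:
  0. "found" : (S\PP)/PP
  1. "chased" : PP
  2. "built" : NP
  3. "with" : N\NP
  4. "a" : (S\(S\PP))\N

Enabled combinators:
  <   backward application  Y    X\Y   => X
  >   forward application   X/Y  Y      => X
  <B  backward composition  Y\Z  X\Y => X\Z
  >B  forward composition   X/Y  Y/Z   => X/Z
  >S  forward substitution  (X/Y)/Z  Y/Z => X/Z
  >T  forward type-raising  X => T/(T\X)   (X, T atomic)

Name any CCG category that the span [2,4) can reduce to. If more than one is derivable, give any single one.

N

[0,5] S   <
  [0,2] S\PP   >
    [0,1] "found" : (S\PP)/PP
    [1,2] "chased" : PP
  [2,5] S\(S\PP)   <
    [2,4] N   <
      [2,3] "built" : NP
      [3,4] "with" : N\NP
    [4,5] "a" : (S\(S\PP))\N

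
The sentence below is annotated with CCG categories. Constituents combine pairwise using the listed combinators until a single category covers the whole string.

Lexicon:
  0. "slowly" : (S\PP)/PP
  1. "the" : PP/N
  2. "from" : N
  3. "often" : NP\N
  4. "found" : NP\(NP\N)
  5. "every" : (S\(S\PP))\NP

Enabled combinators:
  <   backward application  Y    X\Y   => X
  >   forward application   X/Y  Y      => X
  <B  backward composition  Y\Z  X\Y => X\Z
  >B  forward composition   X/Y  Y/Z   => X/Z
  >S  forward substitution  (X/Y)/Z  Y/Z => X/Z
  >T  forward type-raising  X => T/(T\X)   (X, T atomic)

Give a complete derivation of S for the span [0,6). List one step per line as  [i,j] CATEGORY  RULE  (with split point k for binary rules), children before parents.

[0,1] (S\PP)/PP  lex  "slowly"
[1,2] PP/N  lex  "the"
[2,3] N  lex  "from"
[1,3] PP  >  k=2
[0,3] S\PP  >  k=1
[3,4] NP\N  lex  "often"
[4,5] NP\(NP\N)  lex  "found"
[3,5] NP  <  k=4
[5,6] (S\(S\PP))\NP  lex  "every"
[3,6] S\(S\PP)  <  k=5
[0,6] S  <  k=3

[0,6] S   <
  [0,3] S\PP   >
    [0,1] "slowly" : (S\PP)/PP
    [1,3] PP   >
      [1,2] "the" : PP/N
      [2,3] "from" : N
  [3,6] S\(S\PP)   <
    [3,5] NP   <
      [3,4] "often" : NP\N
      [4,5] "found" : NP\(NP\N)
    [5,6] "every" : (S\(S\PP))\NP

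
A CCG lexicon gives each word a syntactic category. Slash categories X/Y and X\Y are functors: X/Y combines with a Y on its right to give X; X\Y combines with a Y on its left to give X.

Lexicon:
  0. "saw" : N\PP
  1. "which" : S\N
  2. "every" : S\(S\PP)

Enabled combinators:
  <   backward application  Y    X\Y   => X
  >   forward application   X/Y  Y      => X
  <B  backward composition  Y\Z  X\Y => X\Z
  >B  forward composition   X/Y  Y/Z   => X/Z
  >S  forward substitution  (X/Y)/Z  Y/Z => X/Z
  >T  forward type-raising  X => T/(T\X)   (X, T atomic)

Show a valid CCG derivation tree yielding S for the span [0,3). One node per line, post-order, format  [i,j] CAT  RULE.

[0,1] N\PP  lex  "saw"
[1,2] S\N  lex  "which"
[0,2] S\PP  <B  k=1
[2,3] S\(S\PP)  lex  "every"
[0,3] S  <  k=2

[0,3] S   <
  [0,2] S\PP   <B
    [0,1] "saw" : N\PP
    [1,2] "which" : S\N
  [2,3] "every" : S\(S\PP)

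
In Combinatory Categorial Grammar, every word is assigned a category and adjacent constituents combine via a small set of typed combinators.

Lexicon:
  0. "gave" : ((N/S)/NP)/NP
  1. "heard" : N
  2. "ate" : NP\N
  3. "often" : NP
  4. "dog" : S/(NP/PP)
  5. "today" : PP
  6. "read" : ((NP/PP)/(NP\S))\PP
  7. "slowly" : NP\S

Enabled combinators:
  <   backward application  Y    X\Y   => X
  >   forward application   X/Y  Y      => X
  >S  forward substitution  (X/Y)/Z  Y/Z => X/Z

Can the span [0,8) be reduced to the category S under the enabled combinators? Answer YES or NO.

((N/S)/NP)/NP N NP\N NP S/(NP/PP) PP ((NP/PP)/(NP\S))\PP NP\S
CKY chart[0,8] = {N}; S ∉ chart

NO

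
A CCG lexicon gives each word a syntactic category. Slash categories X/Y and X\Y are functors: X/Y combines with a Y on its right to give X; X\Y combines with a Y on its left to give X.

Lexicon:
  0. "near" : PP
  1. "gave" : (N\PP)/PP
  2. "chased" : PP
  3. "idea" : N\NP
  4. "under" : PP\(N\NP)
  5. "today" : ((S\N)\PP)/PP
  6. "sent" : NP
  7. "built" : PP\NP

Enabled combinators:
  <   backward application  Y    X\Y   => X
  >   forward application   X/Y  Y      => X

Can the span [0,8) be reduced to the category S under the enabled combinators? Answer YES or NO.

YES

[0,8] S   <
  [0,3] N   <
    [0,1] "near" : PP
    [1,3] N\PP   >
      [1,2] "gave" : (N\PP)/PP
      [2,3] "chased" : PP
  [3,8] S\N   <
    [3,5] PP   <
      [3,4] "idea" : N\NP
      [4,5] "under" : PP\(N\NP)
    [5,8] (S\N)\PP   >
      [5,6] "today" : ((S\N)\PP)/PP
      [6,8] PP   <
        [6,7] "sent" : NP
        [7,8] "built" : PP\NP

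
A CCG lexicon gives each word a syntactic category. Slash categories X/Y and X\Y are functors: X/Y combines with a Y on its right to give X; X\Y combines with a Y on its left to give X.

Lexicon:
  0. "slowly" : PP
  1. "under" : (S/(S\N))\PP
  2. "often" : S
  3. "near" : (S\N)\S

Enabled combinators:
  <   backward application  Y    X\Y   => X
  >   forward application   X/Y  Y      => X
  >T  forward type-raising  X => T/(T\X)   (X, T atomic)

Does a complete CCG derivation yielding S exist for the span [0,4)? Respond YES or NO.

[0,4] S   >
  [0,2] S/(S\N)   <
    [0,1] "slowly" : PP
    [1,2] "under" : (S/(S\N))\PP
  [2,4] S\N   <
    [2,3] "often" : S
    [3,4] "near" : (S\N)\S

YES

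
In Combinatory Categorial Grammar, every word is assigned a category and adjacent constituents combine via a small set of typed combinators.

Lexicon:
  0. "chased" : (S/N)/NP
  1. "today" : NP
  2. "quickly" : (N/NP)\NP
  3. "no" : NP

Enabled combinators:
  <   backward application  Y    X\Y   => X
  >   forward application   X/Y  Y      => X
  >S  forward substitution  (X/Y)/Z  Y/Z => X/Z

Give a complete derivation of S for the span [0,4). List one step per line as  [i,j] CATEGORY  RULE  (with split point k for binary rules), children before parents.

[0,1] (S/N)/NP  lex  "chased"
[1,2] NP  lex  "today"
[2,3] (N/NP)\NP  lex  "quickly"
[1,3] N/NP  <  k=2
[0,3] S/NP  >S  k=1
[3,4] NP  lex  "no"
[0,4] S  >  k=3

[0,4] S   >
  [0,3] S/NP   >S
    [0,1] "chased" : (S/N)/NP
    [1,3] N/NP   <
      [1,2] "today" : NP
      [2,3] "quickly" : (N/NP)\NP
  [3,4] "no" : NP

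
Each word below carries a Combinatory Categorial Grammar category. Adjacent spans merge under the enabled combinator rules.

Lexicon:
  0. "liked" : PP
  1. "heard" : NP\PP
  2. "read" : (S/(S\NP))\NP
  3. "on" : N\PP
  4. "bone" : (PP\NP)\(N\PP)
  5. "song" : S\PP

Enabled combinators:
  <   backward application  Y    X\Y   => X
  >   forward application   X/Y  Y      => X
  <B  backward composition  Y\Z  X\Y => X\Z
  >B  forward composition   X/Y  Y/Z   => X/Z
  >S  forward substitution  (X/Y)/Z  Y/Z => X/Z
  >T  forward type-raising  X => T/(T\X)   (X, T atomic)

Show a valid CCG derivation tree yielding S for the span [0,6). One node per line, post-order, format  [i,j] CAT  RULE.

[0,6] S   >
  [0,3] S/(S\NP)   <
    [0,2] NP   >
      [0,1] NP/(NP\PP)   >T
        [0,1] "liked" : PP
      [1,2] "heard" : NP\PP
    [2,3] "read" : (S/(S\NP))\NP
  [3,6] S\NP   <B
    [3,5] PP\NP   <
      [3,4] "on" : N\PP
      [4,5] "bone" : (PP\NP)\(N\PP)
    [5,6] "song" : S\PP

[0,1] PP  lex  "liked"
[0,1] NP/(NP\PP)  >T
[1,2] NP\PP  lex  "heard"
[0,2] NP  >  k=1
[2,3] (S/(S\NP))\NP  lex  "read"
[0,3] S/(S\NP)  <  k=2
[3,4] N\PP  lex  "on"
[4,5] (PP\NP)\(N\PP)  lex  "bone"
[3,5] PP\NP  <  k=4
[5,6] S\PP  lex  "song"
[3,6] S\NP  <B  k=5
[0,6] S  >  k=3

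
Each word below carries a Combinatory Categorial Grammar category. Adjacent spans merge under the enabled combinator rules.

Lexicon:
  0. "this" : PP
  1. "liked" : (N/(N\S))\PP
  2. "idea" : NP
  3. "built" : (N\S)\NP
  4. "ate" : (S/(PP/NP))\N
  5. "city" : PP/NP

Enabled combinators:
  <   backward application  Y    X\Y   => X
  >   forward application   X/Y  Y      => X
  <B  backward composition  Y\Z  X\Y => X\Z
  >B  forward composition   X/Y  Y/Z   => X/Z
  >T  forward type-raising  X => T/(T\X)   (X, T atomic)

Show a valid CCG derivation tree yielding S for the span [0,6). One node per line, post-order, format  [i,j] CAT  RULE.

[0,6] S   >
  [0,5] S/(PP/NP)   <
    [0,4] N   >
      [0,2] N/(N\S)   <
        [0,1] "this" : PP
        [1,2] "liked" : (N/(N\S))\PP
      [2,4] N\S   <
        [2,3] "idea" : NP
        [3,4] "built" : (N\S)\NP
    [4,5] "ate" : (S/(PP/NP))\N
  [5,6] "city" : PP/NP

[0,1] PP  lex  "this"
[1,2] (N/(N\S))\PP  lex  "liked"
[0,2] N/(N\S)  <  k=1
[2,3] NP  lex  "idea"
[3,4] (N\S)\NP  lex  "built"
[2,4] N\S  <  k=3
[0,4] N  >  k=2
[4,5] (S/(PP/NP))\N  lex  "ate"
[0,5] S/(PP/NP)  <  k=4
[5,6] PP/NP  lex  "city"
[0,6] S  >  k=5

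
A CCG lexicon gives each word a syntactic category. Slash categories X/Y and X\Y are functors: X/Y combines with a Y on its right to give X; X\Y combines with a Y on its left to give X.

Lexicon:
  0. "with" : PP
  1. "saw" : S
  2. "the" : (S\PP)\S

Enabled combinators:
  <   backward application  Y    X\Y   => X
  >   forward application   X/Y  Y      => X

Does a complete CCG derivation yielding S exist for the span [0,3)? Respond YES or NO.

[0,3] S   <
  [0,1] "with" : PP
  [1,3] S\PP   <
    [1,2] "saw" : S
    [2,3] "the" : (S\PP)\S

YES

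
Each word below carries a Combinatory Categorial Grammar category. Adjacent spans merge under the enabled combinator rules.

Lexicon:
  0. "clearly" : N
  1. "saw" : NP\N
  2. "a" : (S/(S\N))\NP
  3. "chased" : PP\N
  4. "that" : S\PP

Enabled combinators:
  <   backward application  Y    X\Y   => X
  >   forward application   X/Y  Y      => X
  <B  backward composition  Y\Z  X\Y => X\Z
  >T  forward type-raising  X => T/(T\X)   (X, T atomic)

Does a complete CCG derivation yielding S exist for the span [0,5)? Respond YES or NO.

[0,5] S   >
  [0,3] S/(S\N)   <
    [0,2] NP   <
      [0,1] "clearly" : N
      [1,2] "saw" : NP\N
    [2,3] "a" : (S/(S\N))\NP
  [3,5] S\N   <B
    [3,4] "chased" : PP\N
    [4,5] "that" : S\PP

YES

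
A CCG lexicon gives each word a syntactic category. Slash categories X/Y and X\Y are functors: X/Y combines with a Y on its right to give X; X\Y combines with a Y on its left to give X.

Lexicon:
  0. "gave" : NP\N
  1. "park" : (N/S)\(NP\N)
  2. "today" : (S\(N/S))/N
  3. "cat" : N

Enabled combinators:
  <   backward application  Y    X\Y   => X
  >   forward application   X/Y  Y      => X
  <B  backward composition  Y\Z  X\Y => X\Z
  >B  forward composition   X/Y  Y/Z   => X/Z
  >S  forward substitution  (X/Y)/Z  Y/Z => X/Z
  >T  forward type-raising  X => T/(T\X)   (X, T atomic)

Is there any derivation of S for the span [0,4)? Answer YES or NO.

[0,4] S   <
  [0,2] N/S   <
    [0,1] "gave" : NP\N
    [1,2] "park" : (N/S)\(NP\N)
  [2,4] S\(N/S)   >
    [2,3] "today" : (S\(N/S))/N
    [3,4] "cat" : N

YES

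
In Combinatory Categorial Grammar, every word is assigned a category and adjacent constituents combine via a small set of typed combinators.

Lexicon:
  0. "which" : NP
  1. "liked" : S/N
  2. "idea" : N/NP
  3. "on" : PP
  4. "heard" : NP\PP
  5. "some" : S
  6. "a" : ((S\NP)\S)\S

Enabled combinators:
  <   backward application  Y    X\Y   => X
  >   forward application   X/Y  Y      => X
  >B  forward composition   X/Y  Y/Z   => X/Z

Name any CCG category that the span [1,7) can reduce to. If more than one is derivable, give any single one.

S\NP

[0,7] S   <
  [0,1] "which" : NP
  [1,7] S\NP   <
    [1,5] S   >
      [1,3] S/NP   >B
        [1,2] "liked" : S/N
        [2,3] "idea" : N/NP
      [3,5] NP   <
        [3,4] "on" : PP
        [4,5] "heard" : NP\PP
    [5,7] (S\NP)\S   <
      [5,6] "some" : S
      [6,7] "a" : ((S\NP)\S)\S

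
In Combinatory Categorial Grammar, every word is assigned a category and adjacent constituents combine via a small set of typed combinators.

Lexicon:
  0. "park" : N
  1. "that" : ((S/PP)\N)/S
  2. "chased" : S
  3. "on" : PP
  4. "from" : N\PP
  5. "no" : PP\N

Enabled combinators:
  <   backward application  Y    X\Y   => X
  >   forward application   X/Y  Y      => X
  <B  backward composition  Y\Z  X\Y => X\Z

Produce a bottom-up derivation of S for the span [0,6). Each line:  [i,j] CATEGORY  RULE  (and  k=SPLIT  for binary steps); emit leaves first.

[0,6] S   >
  [0,3] S/PP   <
    [0,1] "park" : N
    [1,3] (S/PP)\N   >
      [1,2] "that" : ((S/PP)\N)/S
      [2,3] "chased" : S
  [3,6] PP   <
    [3,5] N   <
      [3,4] "on" : PP
      [4,5] "from" : N\PP
    [5,6] "no" : PP\N

[0,1] N  lex  "park"
[1,2] ((S/PP)\N)/S  lex  "that"
[2,3] S  lex  "chased"
[1,3] (S/PP)\N  >  k=2
[0,3] S/PP  <  k=1
[3,4] PP  lex  "on"
[4,5] N\PP  lex  "from"
[3,5] N  <  k=4
[5,6] PP\N  lex  "no"
[3,6] PP  <  k=5
[0,6] S  >  k=3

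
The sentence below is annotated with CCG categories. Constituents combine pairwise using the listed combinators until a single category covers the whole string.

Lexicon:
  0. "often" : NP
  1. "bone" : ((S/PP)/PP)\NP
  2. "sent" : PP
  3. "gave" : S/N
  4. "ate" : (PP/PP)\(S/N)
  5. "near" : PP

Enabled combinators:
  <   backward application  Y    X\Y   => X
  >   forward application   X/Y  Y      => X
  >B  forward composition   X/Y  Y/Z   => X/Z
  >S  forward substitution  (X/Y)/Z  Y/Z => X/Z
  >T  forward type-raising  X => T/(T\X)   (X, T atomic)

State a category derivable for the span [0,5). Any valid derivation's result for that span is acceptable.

S/PP

[0,6] S   >
  [0,5] S/PP   >B
    [0,3] S/PP   >
      [0,2] (S/PP)/PP   <
        [0,1] "often" : NP
        [1,2] "bone" : ((S/PP)/PP)\NP
      [2,3] "sent" : PP
    [3,5] PP/PP   <
      [3,4] "gave" : S/N
      [4,5] "ate" : (PP/PP)\(S/N)
  [5,6] "near" : PP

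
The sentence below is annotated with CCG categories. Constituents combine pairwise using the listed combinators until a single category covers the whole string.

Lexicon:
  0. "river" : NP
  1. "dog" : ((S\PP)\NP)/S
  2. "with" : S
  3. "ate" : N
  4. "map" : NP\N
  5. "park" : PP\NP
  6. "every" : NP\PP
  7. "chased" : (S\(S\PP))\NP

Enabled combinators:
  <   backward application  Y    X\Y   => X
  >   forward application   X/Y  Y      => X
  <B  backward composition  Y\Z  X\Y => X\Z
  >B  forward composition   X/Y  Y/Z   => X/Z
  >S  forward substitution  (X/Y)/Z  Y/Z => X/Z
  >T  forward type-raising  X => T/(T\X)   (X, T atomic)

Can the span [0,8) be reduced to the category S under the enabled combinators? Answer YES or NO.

YES

[0,8] S   <
  [0,3] S\PP   <
    [0,1] "river" : NP
    [1,3] (S\PP)\NP   >
      [1,2] "dog" : ((S\PP)\NP)/S
      [2,3] "with" : S
  [3,8] S\(S\PP)   <
    [3,7] NP   <
      [3,6] PP   <
        [3,4] "ate" : N
        [4,6] PP\N   <B
          [4,5] "map" : NP\N
          [5,6] "park" : PP\NP
      [6,7] "every" : NP\PP
    [7,8] "chased" : (S\(S\PP))\NP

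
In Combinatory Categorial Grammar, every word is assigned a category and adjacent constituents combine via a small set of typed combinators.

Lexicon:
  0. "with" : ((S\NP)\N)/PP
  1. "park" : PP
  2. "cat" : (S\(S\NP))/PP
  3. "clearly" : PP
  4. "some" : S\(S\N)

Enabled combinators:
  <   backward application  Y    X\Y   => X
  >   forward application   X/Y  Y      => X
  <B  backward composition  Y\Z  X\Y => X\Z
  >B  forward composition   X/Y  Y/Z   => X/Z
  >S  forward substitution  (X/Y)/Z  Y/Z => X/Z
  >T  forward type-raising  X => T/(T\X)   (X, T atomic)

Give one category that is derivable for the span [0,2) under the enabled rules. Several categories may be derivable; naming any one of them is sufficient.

[0,5] S   <
  [0,4] S\N   <B
    [0,2] (S\NP)\N   >
      [0,1] "with" : ((S\NP)\N)/PP
      [1,2] "park" : PP
    [2,4] S\(S\NP)   >
      [2,3] "cat" : (S\(S\NP))/PP
      [3,4] "clearly" : PP
  [4,5] "some" : S\(S\N)

(S\NP)\N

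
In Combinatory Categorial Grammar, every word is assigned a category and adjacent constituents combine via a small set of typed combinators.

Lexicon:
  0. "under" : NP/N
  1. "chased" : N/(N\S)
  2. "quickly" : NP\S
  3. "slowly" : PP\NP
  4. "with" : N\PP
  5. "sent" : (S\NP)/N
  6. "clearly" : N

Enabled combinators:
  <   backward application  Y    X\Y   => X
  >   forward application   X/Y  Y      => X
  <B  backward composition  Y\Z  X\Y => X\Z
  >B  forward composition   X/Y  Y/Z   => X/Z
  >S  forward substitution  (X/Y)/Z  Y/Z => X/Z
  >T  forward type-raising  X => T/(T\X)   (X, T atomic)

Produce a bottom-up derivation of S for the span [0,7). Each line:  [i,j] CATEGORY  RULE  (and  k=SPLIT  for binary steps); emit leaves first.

[0,7] S   <
  [0,5] NP   >
    [0,1] "under" : NP/N
    [1,5] N   >
      [1,2] "chased" : N/(N\S)
      [2,5] N\S   <B
        [2,4] PP\S   <B
          [2,3] "quickly" : NP\S
          [3,4] "slowly" : PP\NP
        [4,5] "with" : N\PP
  [5,7] S\NP   >
    [5,6] "sent" : (S\NP)/N
    [6,7] "clearly" : N

[0,1] NP/N  lex  "under"
[1,2] N/(N\S)  lex  "chased"
[2,3] NP\S  lex  "quickly"
[3,4] PP\NP  lex  "slowly"
[2,4] PP\S  <B  k=3
[4,5] N\PP  lex  "with"
[2,5] N\S  <B  k=4
[1,5] N  >  k=2
[0,5] NP  >  k=1
[5,6] (S\NP)/N  lex  "sent"
[6,7] N  lex  "clearly"
[5,7] S\NP  >  k=6
[0,7] S  <  k=5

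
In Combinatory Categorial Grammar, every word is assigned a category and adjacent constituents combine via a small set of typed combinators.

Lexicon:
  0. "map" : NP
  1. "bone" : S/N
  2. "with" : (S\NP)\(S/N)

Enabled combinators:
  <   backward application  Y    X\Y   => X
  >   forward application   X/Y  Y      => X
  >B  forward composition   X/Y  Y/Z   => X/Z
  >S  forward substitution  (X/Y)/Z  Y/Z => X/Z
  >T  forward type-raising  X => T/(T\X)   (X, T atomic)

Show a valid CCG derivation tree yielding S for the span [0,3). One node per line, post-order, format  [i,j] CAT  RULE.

[0,1] NP  lex  "map"
[0,1] S/(S\NP)  >T
[1,2] S/N  lex  "bone"
[2,3] (S\NP)\(S/N)  lex  "with"
[1,3] S\NP  <  k=2
[0,3] S  >  k=1

[0,3] S   >
  [0,1] S/(S\NP)   >T
    [0,1] "map" : NP
  [1,3] S\NP   <
    [1,2] "bone" : S/N
    [2,3] "with" : (S\NP)\(S/N)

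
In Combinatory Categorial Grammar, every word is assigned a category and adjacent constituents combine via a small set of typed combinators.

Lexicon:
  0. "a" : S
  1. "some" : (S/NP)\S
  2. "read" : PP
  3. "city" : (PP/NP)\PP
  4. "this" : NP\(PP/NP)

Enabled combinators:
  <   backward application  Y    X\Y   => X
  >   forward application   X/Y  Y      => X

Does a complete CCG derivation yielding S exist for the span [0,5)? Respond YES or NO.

YES

[0,5] S   >
  [0,2] S/NP   <
    [0,1] "a" : S
    [1,2] "some" : (S/NP)\S
  [2,5] NP   <
    [2,4] PP/NP   <
      [2,3] "read" : PP
      [3,4] "city" : (PP/NP)\PP
    [4,5] "this" : NP\(PP/NP)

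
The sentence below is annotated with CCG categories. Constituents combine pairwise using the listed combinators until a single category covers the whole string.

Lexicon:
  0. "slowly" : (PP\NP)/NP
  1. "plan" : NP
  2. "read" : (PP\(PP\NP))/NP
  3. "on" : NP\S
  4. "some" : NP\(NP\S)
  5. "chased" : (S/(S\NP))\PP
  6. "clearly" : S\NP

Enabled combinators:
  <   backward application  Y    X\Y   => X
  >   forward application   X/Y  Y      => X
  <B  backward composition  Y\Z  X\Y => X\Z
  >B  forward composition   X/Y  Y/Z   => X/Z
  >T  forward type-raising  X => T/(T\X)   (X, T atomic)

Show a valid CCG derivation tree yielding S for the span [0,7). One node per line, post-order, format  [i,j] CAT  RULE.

[0,7] S   >
  [0,6] S/(S\NP)   <
    [0,5] PP   <
      [0,2] PP\NP   >
        [0,1] "slowly" : (PP\NP)/NP
        [1,2] "plan" : NP
      [2,5] PP\(PP\NP)   >
        [2,3] "read" : (PP\(PP\NP))/NP
        [3,5] NP   <
          [3,4] "on" : NP\S
          [4,5] "some" : NP\(NP\S)
    [5,6] "chased" : (S/(S\NP))\PP
  [6,7] "clearly" : S\NP

[0,1] (PP\NP)/NP  lex  "slowly"
[1,2] NP  lex  "plan"
[0,2] PP\NP  >  k=1
[2,3] (PP\(PP\NP))/NP  lex  "read"
[3,4] NP\S  lex  "on"
[4,5] NP\(NP\S)  lex  "some"
[3,5] NP  <  k=4
[2,5] PP\(PP\NP)  >  k=3
[0,5] PP  <  k=2
[5,6] (S/(S\NP))\PP  lex  "chased"
[0,6] S/(S\NP)  <  k=5
[6,7] S\NP  lex  "clearly"
[0,7] S  >  k=6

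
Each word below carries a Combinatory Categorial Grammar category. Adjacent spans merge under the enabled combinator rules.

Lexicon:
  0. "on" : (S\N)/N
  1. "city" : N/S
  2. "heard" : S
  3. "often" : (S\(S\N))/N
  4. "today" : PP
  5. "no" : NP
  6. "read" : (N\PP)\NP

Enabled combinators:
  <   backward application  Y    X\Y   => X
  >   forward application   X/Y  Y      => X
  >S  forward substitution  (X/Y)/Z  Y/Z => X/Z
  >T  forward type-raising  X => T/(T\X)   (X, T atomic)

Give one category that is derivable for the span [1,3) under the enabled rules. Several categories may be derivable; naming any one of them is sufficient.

[0,7] S   <
  [0,3] S\N   >
    [0,1] "on" : (S\N)/N
    [1,3] N   >
      [1,2] "city" : N/S
      [2,3] "heard" : S
  [3,7] S\(S\N)   >
    [3,4] "often" : (S\(S\N))/N
    [4,7] N   >
      [4,5] N/(N\PP)   >T
        [4,5] "today" : PP
      [5,7] N\PP   <
        [5,6] "no" : NP
        [6,7] "read" : (N\PP)\NP

N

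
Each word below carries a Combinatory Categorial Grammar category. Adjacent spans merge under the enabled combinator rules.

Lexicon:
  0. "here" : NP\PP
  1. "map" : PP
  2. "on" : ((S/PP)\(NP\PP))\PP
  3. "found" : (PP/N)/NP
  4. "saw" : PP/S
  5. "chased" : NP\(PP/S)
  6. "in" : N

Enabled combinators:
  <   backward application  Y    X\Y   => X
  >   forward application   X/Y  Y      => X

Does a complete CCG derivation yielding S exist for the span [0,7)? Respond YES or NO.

YES

[0,7] S   >
  [0,3] S/PP   <
    [0,1] "here" : NP\PP
    [1,3] (S/PP)\(NP\PP)   <
      [1,2] "map" : PP
      [2,3] "on" : ((S/PP)\(NP\PP))\PP
  [3,7] PP   >
    [3,6] PP/N   >
      [3,4] "found" : (PP/N)/NP
      [4,6] NP   <
        [4,5] "saw" : PP/S
        [5,6] "chased" : NP\(PP/S)
    [6,7] "in" : N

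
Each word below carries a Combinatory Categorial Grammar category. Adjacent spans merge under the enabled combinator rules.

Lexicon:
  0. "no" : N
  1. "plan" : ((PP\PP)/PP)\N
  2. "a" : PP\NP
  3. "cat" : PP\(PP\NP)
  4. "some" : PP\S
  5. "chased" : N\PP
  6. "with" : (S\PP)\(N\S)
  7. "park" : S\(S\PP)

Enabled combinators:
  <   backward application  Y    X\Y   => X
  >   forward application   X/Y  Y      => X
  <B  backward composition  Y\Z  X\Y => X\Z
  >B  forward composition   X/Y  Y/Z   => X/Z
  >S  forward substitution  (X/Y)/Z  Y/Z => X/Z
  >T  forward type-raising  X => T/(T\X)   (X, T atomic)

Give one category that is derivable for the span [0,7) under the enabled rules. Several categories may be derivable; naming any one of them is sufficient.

S\PP

[0,8] S   <
  [0,7] S\PP   <B
    [0,4] PP\PP   >
      [0,2] (PP\PP)/PP   <
        [0,1] "no" : N
        [1,2] "plan" : ((PP\PP)/PP)\N
      [2,4] PP   <
        [2,3] "a" : PP\NP
        [3,4] "cat" : PP\(PP\NP)
    [4,7] S\PP   <
      [4,6] N\S   <B
        [4,5] "some" : PP\S
        [5,6] "chased" : N\PP
      [6,7] "with" : (S\PP)\(N\S)
  [7,8] "park" : S\(S\PP)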